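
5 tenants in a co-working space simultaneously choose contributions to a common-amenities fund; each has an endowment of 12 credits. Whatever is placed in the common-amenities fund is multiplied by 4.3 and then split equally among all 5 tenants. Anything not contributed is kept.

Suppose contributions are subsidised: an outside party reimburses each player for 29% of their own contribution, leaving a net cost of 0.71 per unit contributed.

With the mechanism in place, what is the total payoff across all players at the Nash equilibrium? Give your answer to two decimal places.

275.40 credits

Under the mechanism each unit contributed yields (4.3/5) / 0.71 = 1.2113 back to its contributor per unit of net cost, which exceeds 1, making full contribution the dominant choice for everyone.
So the Nash equilibrium is full contribution by all 5; the group earns 5 × (12 × 0.29 + 4.3 × 12) = 275.40.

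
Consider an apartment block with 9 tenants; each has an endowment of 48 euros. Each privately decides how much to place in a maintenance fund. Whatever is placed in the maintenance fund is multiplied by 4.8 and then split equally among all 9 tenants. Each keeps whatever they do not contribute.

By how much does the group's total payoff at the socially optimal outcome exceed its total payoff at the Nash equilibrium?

Each contributed unit returns 4.8/9 = 0.5333 to its contributor — below 1 — so contributing 0 is dominant for every player. At the Nash equilibrium everyone keeps their 48, and the group total is 9 × 48 = 432.
Each contributed unit returns 4.800 to the group as a whole (0.5333 to each of 9 players), which exceeds 1, so the social optimum is full contribution: group total = 4.800 × 432 = 2073.60.
Efficiency loss = 2073.60 − 432 = 1641.60.

1641.60 euros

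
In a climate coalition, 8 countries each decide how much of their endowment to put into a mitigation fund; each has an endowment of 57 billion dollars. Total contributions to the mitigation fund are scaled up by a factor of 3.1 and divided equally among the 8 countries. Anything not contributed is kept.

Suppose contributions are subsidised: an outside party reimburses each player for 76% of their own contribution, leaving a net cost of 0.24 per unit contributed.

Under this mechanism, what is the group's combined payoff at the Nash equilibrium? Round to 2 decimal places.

The effective private return per unit is now (3.1/8) / 0.24 = 1.6146 > 1, so every player's dominant strategy flips to full contribution.
So the Nash equilibrium is full contribution by all 8; the group earns 8 × (57 × 0.76 + 3.1 × 57) = 1760.16.

1760.16 billion dollars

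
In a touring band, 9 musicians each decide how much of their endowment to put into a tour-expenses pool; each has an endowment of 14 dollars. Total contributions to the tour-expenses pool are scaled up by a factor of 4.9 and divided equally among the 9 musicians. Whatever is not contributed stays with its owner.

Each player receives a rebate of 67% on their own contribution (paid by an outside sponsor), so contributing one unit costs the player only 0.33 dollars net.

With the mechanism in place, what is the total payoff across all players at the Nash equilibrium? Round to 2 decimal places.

701.82 dollars

With the mechanism, a contributed unit returns (4.9/9) / 0.33 = 1.6498 per unit of net cost to the contributor — now above 1 — so contributing fully is weakly dominant for every player.
So the Nash equilibrium is full contribution by all 9; the group earns 9 × (14 × 0.67 + 4.9 × 14) = 701.82.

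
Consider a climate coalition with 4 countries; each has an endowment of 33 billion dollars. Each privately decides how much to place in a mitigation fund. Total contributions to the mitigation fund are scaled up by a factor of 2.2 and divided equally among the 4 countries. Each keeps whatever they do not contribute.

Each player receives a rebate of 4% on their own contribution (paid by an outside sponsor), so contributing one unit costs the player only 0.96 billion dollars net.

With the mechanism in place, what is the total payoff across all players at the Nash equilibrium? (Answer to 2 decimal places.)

With the mechanism, a contributed unit returns (2.2/4) / 0.96 = 0.5729 per unit of net cost — still below 1 — so contributing 0 remains dominant for every player.
Everyone keeps their endowment and the group total is 4 × 33 = 132.

132.00 billion dollars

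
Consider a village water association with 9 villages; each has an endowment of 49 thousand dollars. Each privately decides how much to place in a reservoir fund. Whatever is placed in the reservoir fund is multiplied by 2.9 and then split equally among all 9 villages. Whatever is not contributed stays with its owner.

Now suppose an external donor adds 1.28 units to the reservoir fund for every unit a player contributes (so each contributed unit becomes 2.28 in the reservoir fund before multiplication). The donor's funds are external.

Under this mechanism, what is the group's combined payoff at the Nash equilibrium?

Even with the mechanism, each unit contributed returns only 2.9 × 2.28 / 9 = 0.7347 per unit of net cost, so contributing nothing is still dominant.
At the Nash equilibrium no one contributes; group total payoff = 9 × 49 = 441.

441.00 thousand dollars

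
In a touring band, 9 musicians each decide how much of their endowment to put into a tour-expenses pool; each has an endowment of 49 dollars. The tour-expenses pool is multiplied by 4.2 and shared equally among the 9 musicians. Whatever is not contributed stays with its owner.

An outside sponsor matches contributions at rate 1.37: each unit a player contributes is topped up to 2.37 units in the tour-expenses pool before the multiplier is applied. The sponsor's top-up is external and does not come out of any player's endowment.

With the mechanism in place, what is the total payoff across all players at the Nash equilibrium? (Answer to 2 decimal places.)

4389.71 dollars

With the mechanism, a contributed unit returns 4.2 × 2.37 / 9 = 1.1060 per unit of net cost to the contributor — now above 1 — so contributing fully is weakly dominant for every player.
At the Nash equilibrium everyone contributes 49. Group total payoff = 4.2 × 2.37 × 441 = 4389.71.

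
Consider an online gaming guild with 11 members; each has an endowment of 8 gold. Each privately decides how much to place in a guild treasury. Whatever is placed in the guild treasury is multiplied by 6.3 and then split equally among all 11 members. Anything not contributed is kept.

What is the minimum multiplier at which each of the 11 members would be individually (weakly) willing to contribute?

A contributed unit returns (multiplier)/11 to its contributor.
This reaches 1 exactly when the multiplier is 11.

11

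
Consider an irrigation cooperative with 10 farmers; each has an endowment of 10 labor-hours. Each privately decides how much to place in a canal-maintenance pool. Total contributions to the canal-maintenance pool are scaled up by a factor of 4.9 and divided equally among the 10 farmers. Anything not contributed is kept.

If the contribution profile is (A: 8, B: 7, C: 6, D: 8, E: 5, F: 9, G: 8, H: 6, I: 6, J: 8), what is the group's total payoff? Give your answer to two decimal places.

Total contributed: 8 + 7 + 6 + 8 + 5 + 9 + 8 + 6 + 6 + 8 = 71; total kept: 10 × 10 − 71 = 29.
The canal-maintenance pool pays out 4.9 × 71 = 347.90 in aggregate.
Group total = 29 + 347.90 = 376.90.

376.90 labor-hours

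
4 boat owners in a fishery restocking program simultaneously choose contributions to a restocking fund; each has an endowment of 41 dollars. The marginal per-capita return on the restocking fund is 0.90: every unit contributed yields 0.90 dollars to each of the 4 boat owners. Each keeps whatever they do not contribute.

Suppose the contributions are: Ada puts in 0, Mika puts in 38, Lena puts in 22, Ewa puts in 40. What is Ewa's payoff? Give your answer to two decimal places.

91.00 dollars

Total contributed: 0 + 38 + 22 + 40 = 100.
Each receives 0.90 × 100 = 90.00 from the restocking fund.
Ewa keeps 41 − 40 = 1, so Ewa's payoff is 1 + 90.00 = 91.00.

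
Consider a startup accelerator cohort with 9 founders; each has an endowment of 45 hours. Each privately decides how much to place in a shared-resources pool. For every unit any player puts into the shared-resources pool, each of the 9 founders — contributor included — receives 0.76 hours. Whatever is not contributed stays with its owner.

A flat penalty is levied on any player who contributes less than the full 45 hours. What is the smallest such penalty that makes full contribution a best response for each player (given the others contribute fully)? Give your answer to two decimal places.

Given the others contribute fully, the best deviation is to contribute 0 (any partial contribution still incurs the fine and gives up units whose private return 0.76 is below 1).
Deviating from 45 to 0 saves 45 hours but forfeits the deviator's share of the drop in the shared-resources pool: 0.76 × 45 = 34.20.
So the deviation gain is 45 − 34.20 = 10.80, and the fine must be at least 10.80 hours to wipe it out.

10.80 hours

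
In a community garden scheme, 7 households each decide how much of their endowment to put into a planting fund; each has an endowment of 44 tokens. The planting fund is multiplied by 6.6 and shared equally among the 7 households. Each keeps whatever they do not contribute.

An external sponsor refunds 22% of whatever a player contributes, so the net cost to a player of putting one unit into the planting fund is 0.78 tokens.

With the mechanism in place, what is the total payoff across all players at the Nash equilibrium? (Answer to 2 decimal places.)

2100.56 tokens

The effective private return per unit is now (6.6/7) / 0.78 = 1.2088 > 1, so every player's dominant strategy flips to full contribution.
So the Nash equilibrium is full contribution by all 7; the group earns 7 × (44 × 0.22 + 6.6 × 44) = 2100.56.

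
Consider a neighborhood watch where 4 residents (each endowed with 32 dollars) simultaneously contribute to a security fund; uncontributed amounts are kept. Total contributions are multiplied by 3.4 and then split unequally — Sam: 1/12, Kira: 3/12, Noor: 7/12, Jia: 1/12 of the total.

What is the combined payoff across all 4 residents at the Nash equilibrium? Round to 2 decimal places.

For player j, contributing a unit is worthwhile iff 3.4 × (j's share) ≥ 1, i.e. iff j's share is at least 0.2941.
The only share above 0.2941 is Noor's 7/12, contributing 32; the remaining 3 contribute 0. Total contributed: 32.
The security fund pays out 3.4 × 32 = 108.80 in total (split across the unequal shares, but the aggregate is all that matters for the group sum).
The 3 free-riders keep 32 each, adding 96. Group total = 96 + 108.80 = 204.80.

204.80 dollars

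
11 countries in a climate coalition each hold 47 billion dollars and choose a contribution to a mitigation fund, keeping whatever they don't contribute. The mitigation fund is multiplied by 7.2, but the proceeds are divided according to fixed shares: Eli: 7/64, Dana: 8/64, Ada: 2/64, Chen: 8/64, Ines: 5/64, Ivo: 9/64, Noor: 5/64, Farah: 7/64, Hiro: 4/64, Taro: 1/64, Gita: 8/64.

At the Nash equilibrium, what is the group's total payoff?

808.40 billion dollars

Each unit j contributes comes back to j as 7.2 × (j's share), so j prefers to contribute only if that share exceeds 1/7.2 = 0.1389; otherwise keeping the unit dominates.
Only Ivo (9/64) clears that bar, contributing 47; the remaining 10 contribute 0. Total contributed: 47.
The mitigation fund pays out 7.2 × 47 = 338.40 in total (split across the unequal shares, but the aggregate is all that matters for the group sum).
The 10 free-riders keep 47 each, adding 470. Group total = 470 + 338.40 = 808.40.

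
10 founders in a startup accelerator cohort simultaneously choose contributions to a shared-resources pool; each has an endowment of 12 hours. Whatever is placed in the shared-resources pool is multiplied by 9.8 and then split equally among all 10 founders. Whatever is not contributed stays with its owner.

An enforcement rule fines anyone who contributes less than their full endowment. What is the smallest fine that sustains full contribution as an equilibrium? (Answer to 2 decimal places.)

0.24 hours

Given the others contribute fully, the best deviation is to contribute 0 (any partial contribution still incurs the fine and gives up units whose private return 0.9800 is below 1).
Deviating from 12 to 0 saves 12 hours but forfeits the deviator's share of the drop in the shared-resources pool: 9.8/10 × 12 = 11.76.
So the deviation gain is 12 − 11.76 = 0.24, and the fine must be at least 0.24 hours to wipe it out.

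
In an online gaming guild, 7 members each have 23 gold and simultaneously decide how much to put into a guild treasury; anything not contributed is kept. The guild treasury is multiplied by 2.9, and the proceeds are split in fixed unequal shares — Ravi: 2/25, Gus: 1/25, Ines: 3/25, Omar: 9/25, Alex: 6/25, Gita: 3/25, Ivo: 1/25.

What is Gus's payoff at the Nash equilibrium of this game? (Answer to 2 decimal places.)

For player j, contributing a unit is worthwhile iff 2.9 × (j's share) ≥ 1, i.e. iff j's share is at least 0.3448.
Omar alone (share 9/25) is above the threshold, contributing 23; the remaining 6 contribute 0. Total contributed: 23.
Gus keeps 23 and receives 2.9 × 23 × 1/25 = 2.67 from the guild treasury, for a payoff of 25.67.

25.67 gold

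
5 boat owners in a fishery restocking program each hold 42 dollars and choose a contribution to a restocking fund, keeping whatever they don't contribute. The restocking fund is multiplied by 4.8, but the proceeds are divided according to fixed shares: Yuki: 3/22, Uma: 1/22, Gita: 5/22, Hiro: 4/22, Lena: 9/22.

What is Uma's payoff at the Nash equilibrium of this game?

60.33 dollars

For player j, contributing a unit is worthwhile iff 4.8 × (j's share) ≥ 1, i.e. iff j's share is at least 0.2083.
Gita and Lena are above the threshold, contributing 42 each; the remaining 3 contribute 0. Total contributed: 84.
Uma keeps 42 and receives 4.8 × 84 × 1/22 = 18.33 from the restocking fund, for a payoff of 60.33.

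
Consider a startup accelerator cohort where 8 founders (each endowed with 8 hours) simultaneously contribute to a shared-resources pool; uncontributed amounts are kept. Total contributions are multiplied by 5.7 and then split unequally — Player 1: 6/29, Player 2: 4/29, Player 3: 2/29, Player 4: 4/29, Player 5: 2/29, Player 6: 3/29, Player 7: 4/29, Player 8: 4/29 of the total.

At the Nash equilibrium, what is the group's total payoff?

101.60 hours

Each unit j contributes comes back to j as 5.7 × (j's share), so j prefers to contribute only if that share exceeds 1/5.7 = 0.1754; otherwise keeping the unit dominates.
The only share above 0.1754 is Player 1's 6/29, contributing 8; the remaining 7 contribute 0. Total contributed: 8.
The shared-resources pool pays out 5.7 × 8 = 45.60 in total (split across the unequal shares, but the aggregate is all that matters for the group sum).
The 7 free-riders keep 8 each, adding 56. Group total = 56 + 45.60 = 101.60.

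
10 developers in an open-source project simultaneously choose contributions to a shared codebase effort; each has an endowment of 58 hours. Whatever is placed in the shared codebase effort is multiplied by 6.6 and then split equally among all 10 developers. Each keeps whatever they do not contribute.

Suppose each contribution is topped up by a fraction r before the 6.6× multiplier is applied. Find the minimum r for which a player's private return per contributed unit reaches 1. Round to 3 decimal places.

0.515

With matching at rate r, one contributed unit becomes (1 + r) in the shared codebase effort and returns 6.6 × (1 + r) / 10 to the contributor.
Setting this equal to 1: 1 + r = 10/6.6 = 1.5152.
So the minimum matching rate is r = 1.5152 − 1 = 0.515.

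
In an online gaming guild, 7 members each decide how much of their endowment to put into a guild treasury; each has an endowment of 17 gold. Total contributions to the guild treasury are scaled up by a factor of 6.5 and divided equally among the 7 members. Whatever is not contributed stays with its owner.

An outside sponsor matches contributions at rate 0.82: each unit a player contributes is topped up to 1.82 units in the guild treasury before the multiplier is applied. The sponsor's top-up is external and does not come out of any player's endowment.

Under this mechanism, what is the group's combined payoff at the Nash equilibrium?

The effective private return per unit is now 6.5 × 1.82 / 7 = 1.6900 > 1, so every player's dominant strategy flips to full contribution.
So the Nash equilibrium is full contribution by all 7; the group earns 6.5 × 1.82 × 119 = 1407.77.

1407.77 gold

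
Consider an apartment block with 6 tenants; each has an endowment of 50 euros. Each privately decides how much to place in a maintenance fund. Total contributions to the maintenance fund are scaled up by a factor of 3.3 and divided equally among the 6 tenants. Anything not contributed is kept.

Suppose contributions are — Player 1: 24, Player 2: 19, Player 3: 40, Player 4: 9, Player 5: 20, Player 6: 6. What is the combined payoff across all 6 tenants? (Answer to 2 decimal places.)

571.40 euros

Total contributed: 24 + 19 + 40 + 9 + 20 + 6 = 118; total kept: 6 × 50 − 118 = 182.
The maintenance fund pays out 3.3 × 118 = 389.40 in aggregate.
Group total = 182 + 389.40 = 571.40.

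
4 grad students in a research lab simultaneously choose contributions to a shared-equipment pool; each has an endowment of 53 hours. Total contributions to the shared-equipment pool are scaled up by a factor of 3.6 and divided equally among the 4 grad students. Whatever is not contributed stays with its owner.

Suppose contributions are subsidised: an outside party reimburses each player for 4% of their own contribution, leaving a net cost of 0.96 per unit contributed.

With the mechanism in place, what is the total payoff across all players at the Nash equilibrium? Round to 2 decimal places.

Even with the mechanism, each unit contributed returns only (3.6/4) / 0.96 = 0.9375 per unit of net cost, so contributing nothing is still dominant.
Everyone keeps their endowment and the group total is 4 × 53 = 212.

212.00 hours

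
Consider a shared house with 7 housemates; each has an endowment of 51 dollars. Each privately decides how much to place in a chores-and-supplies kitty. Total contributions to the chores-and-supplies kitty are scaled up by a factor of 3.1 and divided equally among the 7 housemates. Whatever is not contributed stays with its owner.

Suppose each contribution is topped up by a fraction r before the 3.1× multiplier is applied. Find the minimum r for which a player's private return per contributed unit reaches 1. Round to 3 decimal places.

With matching at rate r, one contributed unit becomes (1 + r) in the chores-and-supplies kitty and returns 3.1 × (1 + r) / 7 to the contributor.
Setting this equal to 1: 1 + r = 7/3.1 = 2.2581.
So the minimum matching rate is r = 2.2581 − 1 = 1.258.

1.258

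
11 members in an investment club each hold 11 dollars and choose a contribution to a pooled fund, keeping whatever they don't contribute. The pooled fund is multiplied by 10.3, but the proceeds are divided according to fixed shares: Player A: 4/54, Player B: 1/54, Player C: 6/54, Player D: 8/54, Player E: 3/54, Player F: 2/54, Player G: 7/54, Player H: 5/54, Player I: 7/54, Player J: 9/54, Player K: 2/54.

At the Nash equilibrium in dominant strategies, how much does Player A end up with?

A player with share s gets back 10.3·s per unit contributed, so full contribution is dominant for anyone with s > 1/10.3 = 0.0971 and zero contribution is dominant for anyone below.
The shares above 0.0971 belong to Player C, Player D, Player G, Player I and Player J, contributing 11 each; the remaining 6 contribute 0. Total contributed: 55.
Player A keeps 11 and receives 10.3 × 55 × 4/54 = 41.96 from the pooled fund, for a payoff of 52.96.

52.96 dollars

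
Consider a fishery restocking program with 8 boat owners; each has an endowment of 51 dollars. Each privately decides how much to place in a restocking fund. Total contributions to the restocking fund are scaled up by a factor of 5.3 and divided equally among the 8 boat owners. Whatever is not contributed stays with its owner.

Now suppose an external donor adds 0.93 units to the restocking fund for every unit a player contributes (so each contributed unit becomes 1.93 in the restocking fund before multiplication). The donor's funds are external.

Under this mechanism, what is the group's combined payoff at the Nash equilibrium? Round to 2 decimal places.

With the mechanism, a contributed unit returns 5.3 × 1.93 / 8 = 1.2786 per unit of net cost to the contributor — now above 1 — so contributing fully is weakly dominant for every player.
So the Nash equilibrium is full contribution by all 8; the group earns 5.3 × 1.93 × 408 = 4173.43.

4173.43 dollars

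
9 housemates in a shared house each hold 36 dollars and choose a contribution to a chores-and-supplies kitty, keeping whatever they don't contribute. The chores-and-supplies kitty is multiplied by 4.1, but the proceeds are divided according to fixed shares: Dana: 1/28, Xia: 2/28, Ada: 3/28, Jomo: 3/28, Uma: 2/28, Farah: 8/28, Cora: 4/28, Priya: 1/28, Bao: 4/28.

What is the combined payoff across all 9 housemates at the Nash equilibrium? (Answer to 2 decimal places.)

A player with share s gets back 4.1·s per unit contributed, so full contribution is dominant for anyone with s > 1/4.1 = 0.2439 and zero contribution is dominant for anyone below.
Farah alone (share 8/28) is above the threshold, contributing 36; the remaining 8 contribute 0. Total contributed: 36.
The chores-and-supplies kitty pays out 4.1 × 36 = 147.60 in total (split across the unequal shares, but the aggregate is all that matters for the group sum).
The 8 free-riders keep 36 each, adding 288. Group total = 288 + 147.60 = 435.60.

435.60 dollars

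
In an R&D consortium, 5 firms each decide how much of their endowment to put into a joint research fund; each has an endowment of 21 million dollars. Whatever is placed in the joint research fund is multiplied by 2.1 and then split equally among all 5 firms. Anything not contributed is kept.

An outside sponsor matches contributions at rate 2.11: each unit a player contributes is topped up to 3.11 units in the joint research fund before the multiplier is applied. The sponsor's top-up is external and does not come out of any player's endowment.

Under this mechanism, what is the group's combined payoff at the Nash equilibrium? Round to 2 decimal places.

Under the mechanism each unit contributed yields 2.1 × 3.11 / 5 = 1.3062 back to its contributor per unit of net cost, which exceeds 1, making full contribution the dominant choice for everyone.
At the Nash equilibrium everyone contributes 21. Group total payoff = 2.1 × 3.11 × 105 = 685.76.

685.76 million dollars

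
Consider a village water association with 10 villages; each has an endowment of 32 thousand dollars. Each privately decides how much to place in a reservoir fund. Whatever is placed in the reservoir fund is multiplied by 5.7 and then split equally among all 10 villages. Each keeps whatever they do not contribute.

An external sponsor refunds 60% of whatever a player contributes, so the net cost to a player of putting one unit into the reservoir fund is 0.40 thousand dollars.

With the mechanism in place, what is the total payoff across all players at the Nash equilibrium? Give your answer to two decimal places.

Under the mechanism each unit contributed yields (5.7/10) / 0.40 = 1.4250 back to its contributor per unit of net cost, which exceeds 1, making full contribution the dominant choice for everyone.
So the Nash equilibrium is full contribution by all 10; the group earns 10 × (32 × 0.60 + 5.7 × 32) = 2016.00.

2016.00 thousand dollars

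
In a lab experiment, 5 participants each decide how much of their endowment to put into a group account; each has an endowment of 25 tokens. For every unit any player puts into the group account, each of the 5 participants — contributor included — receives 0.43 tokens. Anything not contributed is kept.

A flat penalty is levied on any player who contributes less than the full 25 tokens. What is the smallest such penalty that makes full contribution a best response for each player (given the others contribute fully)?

14.25 tokens

Given the others contribute fully, the best deviation is to contribute 0 (any partial contribution still incurs the fine and gives up units whose private return 0.43 is below 1).
Deviating from 25 to 0 saves 25 tokens but forfeits the deviator's share of the drop in the group account: 0.43 × 25 = 10.75.
So the deviation gain is 25 − 10.75 = 14.25, and the fine must be at least 14.25 tokens to wipe it out.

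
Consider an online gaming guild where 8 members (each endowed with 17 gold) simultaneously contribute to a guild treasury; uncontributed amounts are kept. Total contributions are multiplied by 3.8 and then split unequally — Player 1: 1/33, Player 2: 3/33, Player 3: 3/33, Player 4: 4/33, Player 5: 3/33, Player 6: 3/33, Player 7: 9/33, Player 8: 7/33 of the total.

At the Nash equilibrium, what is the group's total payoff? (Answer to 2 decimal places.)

For player j, contributing a unit is worthwhile iff 3.8 × (j's share) ≥ 1, i.e. iff j's share is at least 0.2632.
Only Player 7 (9/33) clears that bar, contributing 17; the remaining 7 contribute 0. Total contributed: 17.
The guild treasury pays out 3.8 × 17 = 64.60 in total (split across the unequal shares, but the aggregate is all that matters for the group sum).
The 7 free-riders keep 17 each, adding 119. Group total = 119 + 64.60 = 183.60.

183.60 gold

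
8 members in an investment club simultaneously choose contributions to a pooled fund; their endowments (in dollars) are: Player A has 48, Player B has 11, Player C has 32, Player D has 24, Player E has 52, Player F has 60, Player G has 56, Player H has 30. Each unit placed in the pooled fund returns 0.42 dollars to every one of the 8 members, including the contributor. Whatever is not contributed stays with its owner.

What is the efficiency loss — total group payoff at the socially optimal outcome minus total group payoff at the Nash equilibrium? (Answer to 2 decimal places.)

The private return per contributed unit is 0.42 < 1 for everyone, so the Nash equilibrium is zero contribution and the group total is Σ E_j = 48 + 11 + 32 + 24 + 52 + 60 + 56 + 30 = 313.
Each contributed unit returns 3.360 to the group, so the social optimum is full contribution by everyone: group total = 3.360 × 313 = 1051.68.
Efficiency loss = (3.360 − 1) × 313 = 738.68.

738.68 dollars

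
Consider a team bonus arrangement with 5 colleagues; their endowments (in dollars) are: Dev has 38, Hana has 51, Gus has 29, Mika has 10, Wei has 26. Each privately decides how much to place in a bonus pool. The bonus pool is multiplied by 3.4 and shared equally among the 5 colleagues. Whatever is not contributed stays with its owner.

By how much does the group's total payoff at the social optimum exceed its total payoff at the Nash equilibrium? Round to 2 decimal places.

The private return per contributed unit is 3.4/5 = 0.6800 < 1 for every player regardless of endowment, so the Nash equilibrium is zero contribution and the group total is Σ E_j = 38 + 51 + 29 + 10 + 26 = 154.
Each contributed unit returns 3.400 to the group, so the social optimum is full contribution by everyone: group total = 3.400 × 154 = 523.60.
Efficiency loss = (3.400 − 1) × 154 = 369.60.

369.60 dollars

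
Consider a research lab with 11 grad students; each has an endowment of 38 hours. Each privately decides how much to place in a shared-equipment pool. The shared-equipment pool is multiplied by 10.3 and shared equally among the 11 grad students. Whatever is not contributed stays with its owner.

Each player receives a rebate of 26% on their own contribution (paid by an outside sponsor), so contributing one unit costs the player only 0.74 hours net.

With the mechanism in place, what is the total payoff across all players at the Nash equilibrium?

Under the mechanism each unit contributed yields (10.3/11) / 0.74 = 1.2654 back to its contributor per unit of net cost, which exceeds 1, making full contribution the dominant choice for everyone.
At the Nash equilibrium everyone contributes 38. Group total payoff = 11 × (38 × 0.26 + 10.3 × 38) = 4414.08.

4414.08 hours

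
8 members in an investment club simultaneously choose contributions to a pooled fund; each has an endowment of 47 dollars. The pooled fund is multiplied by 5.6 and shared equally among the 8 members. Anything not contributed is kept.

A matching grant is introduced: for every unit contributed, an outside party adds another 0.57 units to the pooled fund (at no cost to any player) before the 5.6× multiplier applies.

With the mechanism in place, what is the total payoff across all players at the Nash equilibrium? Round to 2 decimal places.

3305.79 dollars

Under the mechanism each unit contributed yields 5.6 × 1.57 / 8 = 1.0990 back to its contributor per unit of net cost, which exceeds 1, making full contribution the dominant choice for everyone.
So the Nash equilibrium is full contribution by all 8; the group earns 5.6 × 1.57 × 376 = 3305.79.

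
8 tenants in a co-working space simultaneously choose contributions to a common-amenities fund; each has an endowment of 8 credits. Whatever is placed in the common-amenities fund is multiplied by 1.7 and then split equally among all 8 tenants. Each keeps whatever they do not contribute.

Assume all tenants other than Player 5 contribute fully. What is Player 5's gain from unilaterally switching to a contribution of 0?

Switching from a contribution of 8 to 0 lets Player 5 keep an extra 8 credits, but lowers the common-amenities fund by 8, which costs Player 5 their own share of that drop: 1.7/8 × 8 = 1.70.
Net gain = 8 − 1.70 = 6.30. The private return per contributed unit (0.2125) is below 1, so free-riding is indeed the best response regardless of what the others do.

6.30 credits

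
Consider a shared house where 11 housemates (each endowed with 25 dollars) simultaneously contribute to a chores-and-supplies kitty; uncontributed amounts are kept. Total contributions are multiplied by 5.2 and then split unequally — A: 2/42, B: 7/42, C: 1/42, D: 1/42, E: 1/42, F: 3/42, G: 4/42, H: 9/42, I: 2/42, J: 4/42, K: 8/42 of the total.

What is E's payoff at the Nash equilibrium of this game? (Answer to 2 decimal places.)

Each unit j contributes comes back to j as 5.2 × (j's share), so j prefers to contribute only if that share exceeds 1/5.2 = 0.1923; otherwise keeping the unit dominates.
The only share above 0.1923 is H's 9/42, contributing 25; the remaining 10 contribute 0. Total contributed: 25.
E keeps 25 and receives 5.2 × 25 × 1/42 = 3.10 from the chores-and-supplies kitty, for a payoff of 28.10.

28.10 dollars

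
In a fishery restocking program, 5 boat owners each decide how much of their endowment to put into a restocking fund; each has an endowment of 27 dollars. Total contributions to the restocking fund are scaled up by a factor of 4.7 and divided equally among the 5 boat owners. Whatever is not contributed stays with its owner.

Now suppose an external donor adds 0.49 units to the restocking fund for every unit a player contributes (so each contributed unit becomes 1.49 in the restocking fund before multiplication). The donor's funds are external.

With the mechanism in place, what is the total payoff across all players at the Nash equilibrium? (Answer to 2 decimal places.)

945.41 dollars

With the mechanism, a contributed unit returns 4.7 × 1.49 / 5 = 1.4006 per unit of net cost to the contributor — now above 1 — so contributing fully is weakly dominant for every player.
At the Nash equilibrium everyone contributes 27. Group total payoff = 4.7 × 1.49 × 135 = 945.41.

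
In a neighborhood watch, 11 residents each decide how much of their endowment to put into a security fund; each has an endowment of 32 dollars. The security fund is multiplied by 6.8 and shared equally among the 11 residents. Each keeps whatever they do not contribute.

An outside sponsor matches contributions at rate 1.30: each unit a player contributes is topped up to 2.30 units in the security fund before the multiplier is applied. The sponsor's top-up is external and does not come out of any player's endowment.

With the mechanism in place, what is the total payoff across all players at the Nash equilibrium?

The effective private return per unit is now 6.8 × 2.30 / 11 = 1.4218 > 1, so every player's dominant strategy flips to full contribution.
At the Nash equilibrium everyone contributes 32. Group total payoff = 6.8 × 2.30 × 352 = 5505.28.

5505.28 dollars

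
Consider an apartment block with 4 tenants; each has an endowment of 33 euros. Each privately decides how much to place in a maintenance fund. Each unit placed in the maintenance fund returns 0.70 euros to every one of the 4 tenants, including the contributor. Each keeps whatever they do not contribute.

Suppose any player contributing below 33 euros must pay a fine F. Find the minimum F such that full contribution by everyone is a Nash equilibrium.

Given the others contribute fully, the best deviation is to contribute 0 (any partial contribution still incurs the fine and gives up units whose private return 0.70 is below 1).
Deviating from 33 to 0 saves 33 euros but forfeits the deviator's share of the drop in the maintenance fund: 0.70 × 33 = 23.10.
So the deviation gain is 33 − 23.10 = 9.90, and the fine must be at least 9.90 euros to wipe it out.

9.90 euros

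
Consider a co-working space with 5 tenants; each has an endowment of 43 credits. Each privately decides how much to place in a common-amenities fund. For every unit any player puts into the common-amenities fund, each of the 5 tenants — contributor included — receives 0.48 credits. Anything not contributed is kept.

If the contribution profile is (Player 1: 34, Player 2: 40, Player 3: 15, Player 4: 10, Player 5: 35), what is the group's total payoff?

402.60 credits

Total contributed: 34 + 40 + 15 + 10 + 35 = 134; total kept: 5 × 43 − 134 = 81.
The common-amenities fund pays out 0.48 × 5 × 134 = 321.60 in aggregate.
Group total = 81 + 321.60 = 402.60.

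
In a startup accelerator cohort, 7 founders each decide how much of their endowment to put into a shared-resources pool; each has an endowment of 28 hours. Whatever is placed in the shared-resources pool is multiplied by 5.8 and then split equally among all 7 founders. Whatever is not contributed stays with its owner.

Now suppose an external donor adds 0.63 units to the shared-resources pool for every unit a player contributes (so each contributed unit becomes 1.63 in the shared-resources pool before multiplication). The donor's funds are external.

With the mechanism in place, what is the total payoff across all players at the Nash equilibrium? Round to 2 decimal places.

With the mechanism, a contributed unit returns 5.8 × 1.63 / 7 = 1.3506 per unit of net cost to the contributor — now above 1 — so contributing fully is weakly dominant for every player.
So the Nash equilibrium is full contribution by all 7; the group earns 5.8 × 1.63 × 196 = 1852.98.

1852.98 hours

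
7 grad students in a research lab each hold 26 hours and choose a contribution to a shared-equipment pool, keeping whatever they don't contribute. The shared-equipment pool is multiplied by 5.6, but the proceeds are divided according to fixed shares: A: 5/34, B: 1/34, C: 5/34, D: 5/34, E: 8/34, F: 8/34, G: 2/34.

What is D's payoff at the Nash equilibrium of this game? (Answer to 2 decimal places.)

68.82 hours

A player with share s gets back 5.6·s per unit contributed, so full contribution is dominant for anyone with s > 1/5.6 = 0.1786 and zero contribution is dominant for anyone below.
E and F clear that bar, contributing 26 each; the remaining 5 contribute 0. Total contributed: 52.
D keeps 26 and receives 5.6 × 52 × 5/34 = 42.82 from the shared-equipment pool, for a payoff of 68.82.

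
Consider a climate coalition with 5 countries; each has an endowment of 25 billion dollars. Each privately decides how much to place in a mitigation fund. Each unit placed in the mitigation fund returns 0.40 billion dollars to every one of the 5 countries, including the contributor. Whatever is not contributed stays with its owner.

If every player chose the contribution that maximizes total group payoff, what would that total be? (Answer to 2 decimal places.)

Each contributed unit returns 2.000 to the group as a whole (0.40 to each of 5 players), which exceeds 1, so the social optimum is full contribution: group total = 2.000 × 125 = 250.00.

250.00 billion dollars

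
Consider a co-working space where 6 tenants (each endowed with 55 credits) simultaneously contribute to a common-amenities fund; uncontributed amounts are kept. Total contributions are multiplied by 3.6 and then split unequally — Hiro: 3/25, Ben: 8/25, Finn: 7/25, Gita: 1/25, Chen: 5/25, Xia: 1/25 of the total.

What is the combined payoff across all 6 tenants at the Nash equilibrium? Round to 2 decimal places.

For player j, contributing a unit is worthwhile iff 3.6 × (j's share) ≥ 1, i.e. iff j's share is at least 0.2778.
Ben and Finn are above the threshold, contributing 55 each; the remaining 4 contribute 0. Total contributed: 110.
The common-amenities fund pays out 3.6 × 110 = 396.00 in total (split across the unequal shares, but the aggregate is all that matters for the group sum).
The 4 free-riders keep 55 each, adding 220. Group total = 220 + 396.00 = 616.00.

616.00 credits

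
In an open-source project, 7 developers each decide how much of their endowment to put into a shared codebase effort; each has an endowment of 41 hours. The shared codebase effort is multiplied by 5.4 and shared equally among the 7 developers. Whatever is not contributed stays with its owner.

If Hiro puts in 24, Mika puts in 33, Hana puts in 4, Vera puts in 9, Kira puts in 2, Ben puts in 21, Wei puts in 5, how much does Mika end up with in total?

Total contributed: 24 + 33 + 4 + 9 + 2 + 21 + 5 = 98.
Each receives 5.4 × 98 / 7 = 75.60 from the shared codebase effort.
Mika keeps 41 − 33 = 8, so Mika's payoff is 8 + 75.60 = 83.60.

83.60 hours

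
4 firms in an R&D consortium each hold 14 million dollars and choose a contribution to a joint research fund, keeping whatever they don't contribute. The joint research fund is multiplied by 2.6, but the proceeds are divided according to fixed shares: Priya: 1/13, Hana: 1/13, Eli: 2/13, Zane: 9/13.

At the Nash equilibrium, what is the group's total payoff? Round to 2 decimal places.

78.40 million dollars

For player j, contributing a unit is worthwhile iff 2.6 × (j's share) ≥ 1, i.e. iff j's share is at least 0.3846.
Zane alone (share 9/13) is above the threshold, contributing 14; the remaining 3 contribute 0. Total contributed: 14.
The joint research fund pays out 2.6 × 14 = 36.40 in total (split across the unequal shares, but the aggregate is all that matters for the group sum).
The 3 free-riders keep 14 each, adding 42. Group total = 42 + 36.40 = 78.40.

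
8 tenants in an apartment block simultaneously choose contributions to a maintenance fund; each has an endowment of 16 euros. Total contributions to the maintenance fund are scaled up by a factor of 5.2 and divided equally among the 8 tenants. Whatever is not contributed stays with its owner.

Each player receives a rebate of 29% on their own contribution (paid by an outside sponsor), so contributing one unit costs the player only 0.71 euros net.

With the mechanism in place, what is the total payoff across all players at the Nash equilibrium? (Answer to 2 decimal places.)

The effective private return is (5.2/8) / 0.71 = 0.9155, which is still under 1, so the mechanism doesn't change anyone's dominant strategy: zero contribution.
Everyone keeps their endowment and the group total is 8 × 16 = 128.

128.00 euros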